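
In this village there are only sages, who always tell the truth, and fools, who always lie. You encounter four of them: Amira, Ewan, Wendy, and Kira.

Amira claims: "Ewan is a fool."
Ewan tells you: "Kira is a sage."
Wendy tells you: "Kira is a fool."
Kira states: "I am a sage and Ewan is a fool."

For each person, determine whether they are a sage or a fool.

Consider Amira. Suppose Amira is a fool.
Then no assignment of the remaining roles makes every statement match its speaker's type — contradiction.
So Amira is a sage.
Consider Ewan. Suppose Ewan is a sage.
Then Amira's statement comes out false, contradicting Amira being a sage.
So Ewan is a fool.
Consider Wendy. Suppose Wendy is a fool.
Then no assignment of the remaining roles makes every statement match its speaker's type — contradiction.
So Wendy is a sage.
Consider Kira. Suppose Kira is a sage.
Then Ewan's statement comes out true, contradicting Ewan being a fool.
So Kira is a fool.

Amira: sage, Ewan: fool, Wendy: sage, Kira: fool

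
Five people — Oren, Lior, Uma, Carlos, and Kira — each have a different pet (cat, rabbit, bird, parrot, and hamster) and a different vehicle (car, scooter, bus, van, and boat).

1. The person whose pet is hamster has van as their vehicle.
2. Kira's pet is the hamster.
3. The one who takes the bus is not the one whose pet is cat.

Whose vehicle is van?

Kira

With clues 1–2, Carlos, Lior, Oren, and Uma are impossible for the one with vehicle van.
That leaves Kira.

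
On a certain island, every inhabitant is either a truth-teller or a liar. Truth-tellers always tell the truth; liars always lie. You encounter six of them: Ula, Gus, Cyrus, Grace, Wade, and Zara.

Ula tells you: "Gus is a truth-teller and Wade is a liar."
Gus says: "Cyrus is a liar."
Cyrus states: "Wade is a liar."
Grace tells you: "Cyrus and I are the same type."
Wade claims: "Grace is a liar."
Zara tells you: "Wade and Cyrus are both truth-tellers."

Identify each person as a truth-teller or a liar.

Consider Ula. Suppose Ula is a truth-teller.
Then no assignment of the remaining roles makes every statement match its speaker's type — contradiction.
So Ula is a liar.
Consider Gus. Suppose Gus is a truth-teller.
Then no assignment of the remaining roles makes every statement match its speaker's type — contradiction.
So Gus is a liar.
Consider Cyrus. Suppose Cyrus is a liar.
Then Gus's statement comes out true, contradicting Gus being a liar.
So Cyrus is a truth-teller.
Consider Grace. Suppose Grace is a liar.
Then no assignment of the remaining roles makes every statement match its speaker's type — contradiction.
So Grace is a truth-teller.
With that fixed, Wade's statement is false, so Wade is a liar.
With that fixed, Zara's statement is false, so Zara is a liar.

Ula: liar, Gus: liar, Cyrus: truth-teller, Grace: truth-teller, Wade: liar, Zara: liar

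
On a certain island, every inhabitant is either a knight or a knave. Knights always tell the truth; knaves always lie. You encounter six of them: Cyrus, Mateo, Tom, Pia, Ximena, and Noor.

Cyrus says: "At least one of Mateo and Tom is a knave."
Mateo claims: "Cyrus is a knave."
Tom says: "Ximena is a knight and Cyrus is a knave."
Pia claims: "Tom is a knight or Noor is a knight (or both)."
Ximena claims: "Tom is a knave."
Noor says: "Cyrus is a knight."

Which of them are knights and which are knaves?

Consider Cyrus. Suppose Cyrus is a knave.
Then no assignment of the remaining roles makes every statement match its speaker's type — contradiction.
So Cyrus is a knight.
With that fixed, Mateo's statement is false, so Mateo is a knave.
With that fixed, Tom's statement is false, so Tom is a knave.
With that fixed, Ximena's statement is true, so Ximena is a knight.
With that fixed, Noor's statement is true, so Noor is a knight.
With that fixed, Pia's statement is true, so Pia is a knight.

Cyrus: knight, Mateo: knave, Tom: knave, Pia: knight, Ximena: knight, Noor: knight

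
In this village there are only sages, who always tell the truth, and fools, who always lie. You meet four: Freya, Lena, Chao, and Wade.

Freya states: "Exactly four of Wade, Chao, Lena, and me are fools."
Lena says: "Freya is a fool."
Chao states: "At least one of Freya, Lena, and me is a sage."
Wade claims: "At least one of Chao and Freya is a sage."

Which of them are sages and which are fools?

Freya: fool, Lena: sage, Chao: sage, Wade: sage

Consider Freya. Suppose Freya is a sage.
Then Freya's own statement would have to be true, but it can't be — contradiction.
So Freya is a fool.
With that fixed, Lena's statement is true, so Lena is a sage.
With that fixed, Chao's statement is true, so Chao is a sage.
With that fixed, Wade's statement is true, so Wade is a sage.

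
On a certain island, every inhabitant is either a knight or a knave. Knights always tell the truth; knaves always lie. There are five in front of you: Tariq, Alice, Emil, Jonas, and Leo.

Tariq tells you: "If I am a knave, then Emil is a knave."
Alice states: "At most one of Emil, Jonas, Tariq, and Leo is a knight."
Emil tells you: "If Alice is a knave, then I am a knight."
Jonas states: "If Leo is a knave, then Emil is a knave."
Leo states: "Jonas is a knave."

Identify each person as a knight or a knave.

Tariq: knight, Alice: knave, Emil: knave, Jonas: knight, Leo: knave

Consider Tariq. Suppose Tariq is a knave.
Then no assignment of the remaining roles makes every statement match its speaker's type — contradiction.
So Tariq is a knight.
Consider Alice. Suppose Alice is a knight.
Then no assignment of the remaining roles makes every statement match its speaker's type — contradiction.
So Alice is a knave.
Consider Emil. Suppose Emil is a knight.
Then no assignment of the remaining roles makes every statement match its speaker's type — contradiction.
So Emil is a knave.
With that fixed, Jonas's statement is true, so Jonas is a knight.
With that fixed, Leo's statement is false, so Leo is a knave.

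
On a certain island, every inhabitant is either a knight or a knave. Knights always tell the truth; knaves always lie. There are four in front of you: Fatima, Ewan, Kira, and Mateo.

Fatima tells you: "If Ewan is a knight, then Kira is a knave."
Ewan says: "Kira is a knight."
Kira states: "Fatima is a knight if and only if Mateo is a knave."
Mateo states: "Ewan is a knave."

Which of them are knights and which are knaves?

Fatima: knight, Ewan: knave, Kira: knave, Mateo: knight

Consider Fatima. Suppose Fatima is a knave.
Then no assignment of the remaining roles makes every statement match its speaker's type — contradiction.
So Fatima is a knight.
Consider Ewan. Suppose Ewan is a knight.
Then no assignment of the remaining roles makes every statement match its speaker's type — contradiction.
So Ewan is a knave.
With that fixed, Mateo's statement is true, so Mateo is a knight.
With that fixed, Kira's statement is false, so Kira is a knave.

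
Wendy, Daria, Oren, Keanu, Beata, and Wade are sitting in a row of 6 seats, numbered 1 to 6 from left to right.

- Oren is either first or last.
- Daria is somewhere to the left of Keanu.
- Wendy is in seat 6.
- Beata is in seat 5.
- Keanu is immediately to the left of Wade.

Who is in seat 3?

Keanu

With clue 1, Oren is ruled out for seat 3.
With clues 1–3, Wendy is ruled out for seat 3.
With clues 1–4, Beata is ruled out for seat 3.
With clues 1–5, Daria and Wade are ruled out for seat 3.
So seat 3 is Keanu.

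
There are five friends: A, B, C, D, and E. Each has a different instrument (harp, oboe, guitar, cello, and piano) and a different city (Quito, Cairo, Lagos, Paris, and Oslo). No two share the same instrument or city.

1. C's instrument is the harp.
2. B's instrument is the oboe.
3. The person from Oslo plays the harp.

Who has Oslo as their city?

With clues 1–3, A, B, D, and E are impossible for the one with city Oslo.
That leaves C.

C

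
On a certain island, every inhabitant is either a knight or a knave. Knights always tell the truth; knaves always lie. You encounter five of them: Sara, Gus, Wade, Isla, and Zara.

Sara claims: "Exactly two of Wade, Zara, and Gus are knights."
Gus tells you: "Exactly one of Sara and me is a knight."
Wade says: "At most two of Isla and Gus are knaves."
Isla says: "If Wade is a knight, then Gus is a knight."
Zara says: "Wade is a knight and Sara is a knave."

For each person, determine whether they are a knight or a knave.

Sara: knave, Gus: knight, Wade: knight, Isla: knight, Zara: knight

Regardless of anyone's role, Wade's statement is true, so Wade is a knight.
Consider Sara. Suppose Sara is a knight.
Then whichever role Gus has, Gus's statement has the wrong truth value — contradiction.
So Sara is a knave.
With that fixed, Zara's statement is true, so Zara is a knight.
Consider Gus. Suppose Gus is a knave.
Then Sara's statement comes out true, contradicting Sara being a knave.
So Gus is a knight.
With that fixed, Isla's statement is true, so Isla is a knight.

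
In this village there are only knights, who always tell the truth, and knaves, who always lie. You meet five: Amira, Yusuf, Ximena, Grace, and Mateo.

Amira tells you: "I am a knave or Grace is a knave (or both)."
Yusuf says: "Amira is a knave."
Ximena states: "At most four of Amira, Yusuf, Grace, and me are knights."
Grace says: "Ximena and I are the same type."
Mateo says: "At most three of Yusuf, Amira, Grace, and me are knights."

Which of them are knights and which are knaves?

Regardless of anyone's role, Ximena's statement is true, so Ximena is a knight.
Consider Amira. Suppose Amira is a knave.
Then Amira's own statement would have to be false, but it can't be — contradiction.
So Amira is a knight.
With that fixed, Yusuf's statement is false, so Yusuf is a knave.
With that fixed, Mateo's statement is true, so Mateo is a knight.
Consider Grace. Suppose Grace is a knight.
Then Amira's statement comes out false, contradicting Amira being a knight.
So Grace is a knave.

Amira: knight, Yusuf: knave, Ximena: knight, Grace: knave, Mateo: knight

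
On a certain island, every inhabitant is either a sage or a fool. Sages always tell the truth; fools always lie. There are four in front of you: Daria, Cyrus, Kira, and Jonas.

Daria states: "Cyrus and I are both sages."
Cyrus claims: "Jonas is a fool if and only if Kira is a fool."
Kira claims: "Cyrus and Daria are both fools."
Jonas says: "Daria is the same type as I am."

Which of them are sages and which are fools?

Daria: sage, Cyrus: sage, Kira: fool, Jonas: fool

Consider Daria. Suppose Daria is a fool.
Then whichever role Jonas has, Jonas's statement has the wrong truth value — contradiction.
So Daria is a sage.
With that fixed, Kira's statement is false, so Kira is a fool.
Consider Cyrus. Suppose Cyrus is a fool.
Then Daria's statement comes out false, contradicting Daria being a sage.
So Cyrus is a sage.
Consider Jonas. Suppose Jonas is a sage.
Then Cyrus's statement comes out false, contradicting Cyrus being a sage.
So Jonas is a fool.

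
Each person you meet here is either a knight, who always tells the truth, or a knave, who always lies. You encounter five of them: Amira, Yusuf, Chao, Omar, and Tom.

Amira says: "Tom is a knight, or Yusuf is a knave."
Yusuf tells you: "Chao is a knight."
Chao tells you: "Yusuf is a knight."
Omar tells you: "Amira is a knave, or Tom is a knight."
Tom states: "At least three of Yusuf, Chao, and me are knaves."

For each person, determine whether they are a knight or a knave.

Consider Amira. Suppose Amira is a knight.
Then no assignment of the remaining roles makes every statement match its speaker's type — contradiction.
So Amira is a knave.
With that fixed, Omar's statement is true, so Omar is a knight.
Consider Yusuf. Suppose Yusuf is a knave.
Then Amira's statement comes out true, contradicting Amira being a knave.
So Yusuf is a knight.
With that fixed, Chao's statement is true, so Chao is a knight.
With that fixed, Tom's statement is false, so Tom is a knave.

Amira: knave, Yusuf: knight, Chao: knight, Omar: knight, Tom: knave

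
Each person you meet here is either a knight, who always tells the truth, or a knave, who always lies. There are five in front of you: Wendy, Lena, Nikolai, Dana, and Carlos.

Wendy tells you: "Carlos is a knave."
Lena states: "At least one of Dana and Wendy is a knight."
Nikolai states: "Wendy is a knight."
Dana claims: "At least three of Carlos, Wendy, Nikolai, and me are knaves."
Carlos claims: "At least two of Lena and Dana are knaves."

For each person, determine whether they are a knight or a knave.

Wendy: knight, Lena: knight, Nikolai: knight, Dana: knave, Carlos: knave

Consider Wendy. Suppose Wendy is a knave.
Then no assignment of the remaining roles makes every statement match its speaker's type — contradiction.
So Wendy is a knight.
With that fixed, Lena's statement is true, so Lena is a knight.
With that fixed, Nikolai's statement is true, so Nikolai is a knight.
With that fixed, Dana's statement is false, so Dana is a knave.
With that fixed, Carlos's statement is false, so Carlos is a knave.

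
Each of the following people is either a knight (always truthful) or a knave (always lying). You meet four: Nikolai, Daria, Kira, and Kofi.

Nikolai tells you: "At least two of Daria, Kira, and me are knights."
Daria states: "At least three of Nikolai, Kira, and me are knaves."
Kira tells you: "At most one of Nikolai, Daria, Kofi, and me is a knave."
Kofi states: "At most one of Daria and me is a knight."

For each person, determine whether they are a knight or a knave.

Nikolai: knight, Daria: knave, Kira: knight, Kofi: knight

Consider Nikolai. Suppose Nikolai is a knave.
Then no assignment of the remaining roles makes every statement match its speaker's type — contradiction.
So Nikolai is a knight.
With that fixed, Daria's statement is false, so Daria is a knave.
With that fixed, Kofi's statement is true, so Kofi is a knight.
Consider Kira. Suppose Kira is a knave.
Then Nikolai's statement comes out false, contradicting Nikolai being a knight.
So Kira is a knight.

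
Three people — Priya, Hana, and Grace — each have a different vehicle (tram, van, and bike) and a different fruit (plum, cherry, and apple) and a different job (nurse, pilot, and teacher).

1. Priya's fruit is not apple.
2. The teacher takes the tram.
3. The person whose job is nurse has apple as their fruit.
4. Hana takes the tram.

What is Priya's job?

With clues 1–3, nurse is impossible for Priya's job.
With clues 1–4, teacher is impossible for Priya's job.
That leaves pilot.

pilot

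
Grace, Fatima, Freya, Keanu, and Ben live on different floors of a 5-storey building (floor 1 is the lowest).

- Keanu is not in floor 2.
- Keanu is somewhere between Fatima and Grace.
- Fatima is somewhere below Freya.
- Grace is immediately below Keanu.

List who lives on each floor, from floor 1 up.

Ben, Grace, Keanu, Fatima, Freya

From clue 1: Keanu is in {1,3,4,5}.
From clues 1–2: Keanu is in {3,4}.
From clues 1–4: Ben → floor 1, Grace → floor 2, Keanu → floor 3, Fatima → floor 4, Freya → floor 5.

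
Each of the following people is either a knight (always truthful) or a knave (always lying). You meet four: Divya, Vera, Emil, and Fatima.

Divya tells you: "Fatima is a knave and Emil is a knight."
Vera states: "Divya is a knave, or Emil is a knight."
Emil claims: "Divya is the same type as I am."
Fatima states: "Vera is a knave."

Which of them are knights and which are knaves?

Consider Divya. Suppose Divya is a knave.
Then whichever role Emil has, Emil's statement has the wrong truth value — contradiction.
So Divya is a knight.
Consider Vera. Suppose Vera is a knave.
Then no assignment of the remaining roles makes every statement match its speaker's type — contradiction.
So Vera is a knight.
With that fixed, Fatima's statement is false, so Fatima is a knave.
Consider Emil. Suppose Emil is a knave.
Then Divya's statement comes out false, contradicting Divya being a knight.
So Emil is a knight.

Divya: knight, Vera: knight, Emil: knight, Fatima: knave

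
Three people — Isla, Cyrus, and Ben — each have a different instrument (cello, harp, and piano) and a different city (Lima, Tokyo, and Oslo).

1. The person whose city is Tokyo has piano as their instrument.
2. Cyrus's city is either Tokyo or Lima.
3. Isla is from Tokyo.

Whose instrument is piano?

With clues 1–3, Ben and Cyrus are impossible for the one with instrument piano.
That leaves Isla.

Isla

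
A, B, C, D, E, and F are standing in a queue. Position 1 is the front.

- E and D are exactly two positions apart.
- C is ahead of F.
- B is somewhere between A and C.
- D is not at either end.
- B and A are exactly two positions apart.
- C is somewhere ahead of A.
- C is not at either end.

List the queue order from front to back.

E, C, D, B, F, A

From clues 1–2: C is in {1,2,3,4,5}.
From clues 1–3: B is in {2,3,4,5}.
From clues 1–5: B is in {2,3,4}.
From clues 1–6: C is in {1,2}.
From clues 1–7: E → position 1, C → position 2, D → position 3, B → position 4, F → position 5, A → position 6.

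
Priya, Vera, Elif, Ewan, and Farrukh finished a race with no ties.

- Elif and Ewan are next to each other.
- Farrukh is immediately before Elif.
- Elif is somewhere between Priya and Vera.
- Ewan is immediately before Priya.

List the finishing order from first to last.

From clues 1–2: Elif is in {2,3,4}.
From clues 1–3: Farrukh → place 2, Elif → place 3, Ewan → place 4.
From clues 1–4: Vera → place 1, Priya → place 5.

Vera, Farrukh, Elif, Ewan, Priya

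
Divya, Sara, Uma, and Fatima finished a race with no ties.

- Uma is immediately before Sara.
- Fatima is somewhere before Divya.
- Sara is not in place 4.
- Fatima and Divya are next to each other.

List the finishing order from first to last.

From clue 1: Sara is in {2,3,4}.
From clues 1–2: Divya is in {2,4}.
From clues 1–3: Divya → place 4.
From clues 1–4: Uma → place 1, Sara → place 2, Fatima → place 3.

Uma, Sara, Fatima, Divya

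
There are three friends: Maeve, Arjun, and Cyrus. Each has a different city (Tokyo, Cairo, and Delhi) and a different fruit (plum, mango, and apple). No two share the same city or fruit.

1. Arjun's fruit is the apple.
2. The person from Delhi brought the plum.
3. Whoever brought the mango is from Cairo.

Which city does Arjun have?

Tokyo

With clues 1–2, Delhi is impossible for Arjun's city.
With clues 1–3, Cairo is impossible for Arjun's city.
That leaves Tokyo.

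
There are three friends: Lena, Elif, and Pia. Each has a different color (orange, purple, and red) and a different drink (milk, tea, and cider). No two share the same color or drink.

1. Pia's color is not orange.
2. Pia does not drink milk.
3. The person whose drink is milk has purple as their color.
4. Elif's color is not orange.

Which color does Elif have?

With clues 1–3, red is impossible for Elif's color.
With clues 1–4, orange is impossible for Elif's color.
That leaves purple.

purple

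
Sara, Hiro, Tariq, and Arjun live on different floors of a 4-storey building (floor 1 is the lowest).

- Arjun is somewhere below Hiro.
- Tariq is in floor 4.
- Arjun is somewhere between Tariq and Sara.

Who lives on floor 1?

With clue 1, Hiro is ruled out for floor 1.
With clues 1–2, Tariq is ruled out for floor 1.
With clues 1–3, Arjun is ruled out for floor 1.
So floor 1 is Sara.

Sara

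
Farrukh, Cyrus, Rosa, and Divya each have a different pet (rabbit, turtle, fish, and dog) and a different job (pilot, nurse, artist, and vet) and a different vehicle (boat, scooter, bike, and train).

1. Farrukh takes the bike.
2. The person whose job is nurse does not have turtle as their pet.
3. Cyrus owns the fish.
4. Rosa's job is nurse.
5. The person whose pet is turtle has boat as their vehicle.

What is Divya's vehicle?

boat

Clue 1 rules out bike for Divya's vehicle.
With clues 1–5, scooter and train are impossible for Divya's vehicle.
That leaves boat.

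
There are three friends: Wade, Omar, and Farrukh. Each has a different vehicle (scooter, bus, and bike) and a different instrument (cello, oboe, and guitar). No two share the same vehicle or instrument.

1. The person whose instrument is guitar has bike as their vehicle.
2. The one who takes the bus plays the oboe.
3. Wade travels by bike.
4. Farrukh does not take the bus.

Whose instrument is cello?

With clues 1–3, Wade is impossible for the one with instrument cello.
With clues 1–4, Omar is impossible for the one with instrument cello.
That leaves Farrukh.

Farrukh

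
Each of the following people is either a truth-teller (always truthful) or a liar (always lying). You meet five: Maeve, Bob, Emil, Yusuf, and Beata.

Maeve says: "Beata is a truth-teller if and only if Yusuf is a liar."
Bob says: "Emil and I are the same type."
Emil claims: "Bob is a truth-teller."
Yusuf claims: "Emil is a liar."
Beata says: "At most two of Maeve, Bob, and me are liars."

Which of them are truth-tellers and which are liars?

Consider Maeve. Suppose Maeve is a liar.
Then no assignment of the remaining roles makes every statement match its speaker's type — contradiction.
So Maeve is a truth-teller.
With that fixed, Beata's statement is true, so Beata is a truth-teller.
Consider Bob. Suppose Bob is a liar.
Then no assignment of the remaining roles makes every statement match its speaker's type — contradiction.
So Bob is a truth-teller.
With that fixed, Emil's statement is true, so Emil is a truth-teller.
With that fixed, Yusuf's statement is false, so Yusuf is a liar.

Maeve: truth-teller, Bob: truth-teller, Emil: truth-teller, Yusuf: liar, Beata: truth-teller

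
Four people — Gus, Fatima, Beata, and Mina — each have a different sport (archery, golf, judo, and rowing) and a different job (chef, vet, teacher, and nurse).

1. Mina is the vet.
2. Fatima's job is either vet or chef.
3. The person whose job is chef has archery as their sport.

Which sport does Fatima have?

With clues 1–3, golf, judo, and rowing are impossible for Fatima's sport.
That leaves archery.

archery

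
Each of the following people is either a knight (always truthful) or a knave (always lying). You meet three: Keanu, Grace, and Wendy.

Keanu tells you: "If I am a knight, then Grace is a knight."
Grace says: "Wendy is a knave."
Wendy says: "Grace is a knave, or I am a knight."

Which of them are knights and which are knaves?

Consider Keanu. Suppose Keanu is a knave.
Then Keanu's own statement would have to be false, but it can't be — contradiction.
So Keanu is a knight.
Consider Grace. Suppose Grace is a knave.
Then Keanu's statement comes out false, contradicting Keanu being a knight.
So Grace is a knight.
Consider Wendy. Suppose Wendy is a knight.
Then Grace's statement comes out false, contradicting Grace being a knight.
So Wendy is a knave.

Keanu: knight, Grace: knight, Wendy: knave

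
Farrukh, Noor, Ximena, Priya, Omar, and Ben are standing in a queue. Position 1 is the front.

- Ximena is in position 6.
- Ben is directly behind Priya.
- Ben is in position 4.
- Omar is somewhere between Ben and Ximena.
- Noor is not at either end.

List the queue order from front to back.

Farrukh, Noor, Priya, Ben, Omar, Ximena

From clue 1: Ximena → position 6.
From clues 1–2: Priya is in {1,2,3,4}.
From clues 1–3: Priya → position 3, Ben → position 4.
From clues 1–4: Omar → position 5.
From clues 1–5: Farrukh → position 1, Noor → position 2.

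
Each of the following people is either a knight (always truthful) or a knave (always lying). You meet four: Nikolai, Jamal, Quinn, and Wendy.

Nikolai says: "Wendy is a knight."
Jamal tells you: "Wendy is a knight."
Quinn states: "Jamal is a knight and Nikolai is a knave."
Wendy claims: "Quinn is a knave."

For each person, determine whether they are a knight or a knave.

Consider Nikolai. Suppose Nikolai is a knave.
Then no assignment of the remaining roles makes every statement match its speaker's type — contradiction.
So Nikolai is a knight.
With that fixed, Quinn's statement is false, so Quinn is a knave.
With that fixed, Wendy's statement is true, so Wendy is a knight.
With that fixed, Jamal's statement is true, so Jamal is a knight.

Nikolai: knight, Jamal: knight, Quinn: knave, Wendy: knight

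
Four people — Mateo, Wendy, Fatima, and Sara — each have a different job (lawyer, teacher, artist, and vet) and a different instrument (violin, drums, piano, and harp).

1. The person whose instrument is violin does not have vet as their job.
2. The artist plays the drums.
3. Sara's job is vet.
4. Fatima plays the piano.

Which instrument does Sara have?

harp

With clues 1–3, drums and violin are impossible for Sara's instrument.
With clues 1–4, piano is impossible for Sara's instrument.
That leaves harp.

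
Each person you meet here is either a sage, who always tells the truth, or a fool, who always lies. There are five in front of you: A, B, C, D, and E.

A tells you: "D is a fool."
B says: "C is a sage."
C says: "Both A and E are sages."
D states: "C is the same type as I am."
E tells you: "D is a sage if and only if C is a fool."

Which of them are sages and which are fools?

Consider A. Suppose A is a fool.
Then no assignment of the remaining roles makes every statement match its speaker's type — contradiction.
So A is a sage.
Consider B. Suppose B is a fool.
Then no assignment of the remaining roles makes every statement match its speaker's type — contradiction.
So B is a sage.
Consider C. Suppose C is a fool.
Then B's statement comes out false, contradicting B being a sage.
So C is a sage.
Consider D. Suppose D is a sage.
Then A's statement comes out false, contradicting A being a sage.
So D is a fool.
With that fixed, E's statement is true, so E is a sage.

A: sage, B: sage, C: sage, D: fool, E: sage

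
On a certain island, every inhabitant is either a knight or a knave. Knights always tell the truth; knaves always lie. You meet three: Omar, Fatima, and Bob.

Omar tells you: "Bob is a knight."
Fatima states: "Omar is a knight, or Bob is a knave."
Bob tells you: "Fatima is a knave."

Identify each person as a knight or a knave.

Consider Omar. Suppose Omar is a knight.
Then no assignment of the remaining roles makes every statement match its speaker's type — contradiction.
So Omar is a knave.
Consider Fatima. Suppose Fatima is a knave.
Then no assignment of the remaining roles makes every statement match its speaker's type — contradiction.
So Fatima is a knight.
With that fixed, Bob's statement is false, so Bob is a knave.

Omar: knave, Fatima: knight, Bob: knave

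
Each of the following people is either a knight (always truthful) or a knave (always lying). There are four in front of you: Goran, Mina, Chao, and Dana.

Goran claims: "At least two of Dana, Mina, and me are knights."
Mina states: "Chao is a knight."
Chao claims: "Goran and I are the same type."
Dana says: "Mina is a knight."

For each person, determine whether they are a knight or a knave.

Consider Goran. Suppose Goran is a knave.
Then whichever role Chao has, Chao's statement has the wrong truth value — contradiction.
So Goran is a knight.
Consider Mina. Suppose Mina is a knave.
Then no assignment of the remaining roles makes every statement match its speaker's type — contradiction.
So Mina is a knight.
With that fixed, Dana's statement is true, so Dana is a knight.
Consider Chao. Suppose Chao is a knave.
Then Mina's statement comes out false, contradicting Mina being a knight.
So Chao is a knight.

Goran: knight, Mina: knight, Chao: knight, Dana: knight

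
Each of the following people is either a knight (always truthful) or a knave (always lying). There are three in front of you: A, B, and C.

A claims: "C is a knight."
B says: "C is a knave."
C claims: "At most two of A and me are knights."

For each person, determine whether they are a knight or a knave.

A: knight, B: knave, C: knight

Regardless of anyone's role, C's statement is true, so C is a knight.
With that fixed, A's statement is true, so A is a knight.
With that fixed, B's statement is false, so B is a knave.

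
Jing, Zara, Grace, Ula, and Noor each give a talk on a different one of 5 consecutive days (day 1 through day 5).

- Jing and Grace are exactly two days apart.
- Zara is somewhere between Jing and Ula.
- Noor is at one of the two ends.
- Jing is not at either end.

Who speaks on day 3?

With clues 1–2, Noor and Ula are ruled out for day 3.
With clues 1–3, Jing is ruled out for day 3.
With clues 1–4, Grace is ruled out for day 3.
So day 3 is Zara.

Zara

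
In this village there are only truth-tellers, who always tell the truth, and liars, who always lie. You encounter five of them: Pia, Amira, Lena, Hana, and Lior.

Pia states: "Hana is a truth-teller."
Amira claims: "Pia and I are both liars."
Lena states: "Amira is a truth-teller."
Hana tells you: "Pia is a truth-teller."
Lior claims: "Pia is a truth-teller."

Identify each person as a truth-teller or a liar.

Consider Pia. Suppose Pia is a liar.
Then whichever role Amira has, Amira's statement has the wrong truth value — contradiction.
So Pia is a truth-teller.
With that fixed, Amira's statement is false, so Amira is a liar.
With that fixed, Lena's statement is false, so Lena is a liar.
With that fixed, Hana's statement is true, so Hana is a truth-teller.
With that fixed, Lior's statement is true, so Lior is a truth-teller.

Pia: truth-teller, Amira: liar, Lena: liar, Hana: truth-teller, Lior: truth-teller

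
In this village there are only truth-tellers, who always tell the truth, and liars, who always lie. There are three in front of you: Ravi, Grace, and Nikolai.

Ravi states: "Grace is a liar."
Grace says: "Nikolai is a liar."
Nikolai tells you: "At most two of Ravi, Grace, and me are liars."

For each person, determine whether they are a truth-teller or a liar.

Consider Ravi. Suppose Ravi is a liar.
Then no assignment of the remaining roles makes every statement match its speaker's type — contradiction.
So Ravi is a truth-teller.
With that fixed, Nikolai's statement is true, so Nikolai is a truth-teller.
With that fixed, Grace's statement is false, so Grace is a liar.

Ravi: truth-teller, Grace: liar, Nikolai: truth-teller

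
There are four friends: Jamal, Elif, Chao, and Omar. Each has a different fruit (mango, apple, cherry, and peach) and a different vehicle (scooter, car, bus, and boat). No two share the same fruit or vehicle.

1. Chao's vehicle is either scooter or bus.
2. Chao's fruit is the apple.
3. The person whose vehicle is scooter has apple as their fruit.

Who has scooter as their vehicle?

With clues 1–3, Elif, Jamal, and Omar are impossible for the one with vehicle scooter.
That leaves Chao.

Chao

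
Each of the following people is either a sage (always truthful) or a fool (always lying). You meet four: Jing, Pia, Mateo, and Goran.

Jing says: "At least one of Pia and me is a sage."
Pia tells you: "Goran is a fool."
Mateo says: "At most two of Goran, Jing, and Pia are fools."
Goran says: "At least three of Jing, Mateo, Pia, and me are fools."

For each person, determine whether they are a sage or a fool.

Consider Jing. Suppose Jing is a fool.
Then no assignment of the remaining roles makes every statement match its speaker's type — contradiction.
So Jing is a sage.
With that fixed, Mateo's statement is true, so Mateo is a sage.
With that fixed, Goran's statement is false, so Goran is a fool.
With that fixed, Pia's statement is true, so Pia is a sage.

Jing: sage, Pia: sage, Mateo: sage, Goran: fool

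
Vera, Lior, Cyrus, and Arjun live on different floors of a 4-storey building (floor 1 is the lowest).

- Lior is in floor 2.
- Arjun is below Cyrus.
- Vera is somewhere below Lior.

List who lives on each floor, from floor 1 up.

Vera, Lior, Arjun, Cyrus

From clue 1: Lior → floor 2.
From clues 1–2: Cyrus is in {3,4}.
From clues 1–3: Vera → floor 1, Arjun → floor 3, Cyrus → floor 4.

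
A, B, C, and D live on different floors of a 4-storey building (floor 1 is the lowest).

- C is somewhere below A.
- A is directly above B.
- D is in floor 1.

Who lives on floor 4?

With clue 1, C is ruled out for floor 4.
With clues 1–2, B is ruled out for floor 4.
With clues 1–3, D is ruled out for floor 4.
So floor 4 is A.

A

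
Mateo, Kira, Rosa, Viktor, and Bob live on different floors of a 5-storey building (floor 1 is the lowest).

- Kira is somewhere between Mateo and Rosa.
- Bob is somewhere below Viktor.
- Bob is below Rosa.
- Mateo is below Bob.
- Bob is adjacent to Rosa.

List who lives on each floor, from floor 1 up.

From clue 1: Kira is in {2,3,4}.
From clues 1–4: Mateo → floor 1.
From clues 1–5: Kira → floor 2, Bob → floor 3, Rosa → floor 4, Viktor → floor 5.

Mateo, Kira, Bob, Rosa, Viktor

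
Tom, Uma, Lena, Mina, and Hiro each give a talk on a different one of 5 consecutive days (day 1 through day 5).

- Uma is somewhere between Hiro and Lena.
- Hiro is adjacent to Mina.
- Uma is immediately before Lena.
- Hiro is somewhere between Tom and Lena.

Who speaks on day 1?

With clue 1, Uma is ruled out for day 1.
With clues 1–3, Lena is ruled out for day 1.
With clues 1–4, Hiro and Mina are ruled out for day 1.
So day 1 is Tom.

Tom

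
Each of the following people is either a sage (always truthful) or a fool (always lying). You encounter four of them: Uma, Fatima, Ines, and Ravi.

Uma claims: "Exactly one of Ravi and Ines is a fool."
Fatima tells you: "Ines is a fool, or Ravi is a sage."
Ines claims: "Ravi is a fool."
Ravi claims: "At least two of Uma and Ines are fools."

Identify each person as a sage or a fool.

Uma: sage, Fatima: fool, Ines: sage, Ravi: fool

Consider Uma. Suppose Uma is a fool.
Then no assignment of the remaining roles makes every statement match its speaker's type — contradiction.
So Uma is a sage.
With that fixed, Ravi's statement is false, so Ravi is a fool.
With that fixed, Ines's statement is true, so Ines is a sage.
With that fixed, Fatima's statement is false, so Fatima is a fool.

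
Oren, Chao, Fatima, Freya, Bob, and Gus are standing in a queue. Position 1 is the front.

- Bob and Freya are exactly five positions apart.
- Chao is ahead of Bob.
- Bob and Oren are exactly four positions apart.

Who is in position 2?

Oren

With clue 1, Bob and Freya are ruled out for position 2.
With clues 1–3, Chao, Fatima, and Gus are ruled out for position 2.
So position 2 is Oren.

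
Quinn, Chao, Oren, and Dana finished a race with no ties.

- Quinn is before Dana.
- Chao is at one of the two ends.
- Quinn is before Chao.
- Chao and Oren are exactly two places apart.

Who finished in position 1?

Quinn

With clue 1, Dana is ruled out for place 1.
With clues 1–3, Chao is ruled out for place 1.
With clues 1–4, Oren is ruled out for place 1.
So place 1 is Quinn.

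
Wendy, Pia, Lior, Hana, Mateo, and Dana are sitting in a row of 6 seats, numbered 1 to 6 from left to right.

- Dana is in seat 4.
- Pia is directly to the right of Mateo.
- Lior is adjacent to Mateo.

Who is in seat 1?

Lior

With clue 1, Dana is ruled out for seat 1.
With clues 1–2, Pia is ruled out for seat 1.
With clues 1–3, Hana, Mateo, and Wendy are ruled out for seat 1.
So seat 1 is Lior.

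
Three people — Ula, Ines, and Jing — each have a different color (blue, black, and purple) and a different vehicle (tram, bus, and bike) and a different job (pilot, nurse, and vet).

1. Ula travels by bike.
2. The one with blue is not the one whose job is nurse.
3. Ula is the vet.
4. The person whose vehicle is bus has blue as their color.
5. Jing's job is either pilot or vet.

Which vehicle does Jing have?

bus

Clue 1 rules out bike for Jing's vehicle.
With clues 1–5, tram is impossible for Jing's vehicle.
That leaves bus.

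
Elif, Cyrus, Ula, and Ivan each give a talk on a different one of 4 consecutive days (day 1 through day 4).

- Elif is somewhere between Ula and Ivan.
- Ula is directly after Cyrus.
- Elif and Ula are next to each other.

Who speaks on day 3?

With clues 1–2, Ivan and Ula are ruled out for day 3.
With clues 1–3, Cyrus is ruled out for day 3.
So day 3 is Elif.

Elif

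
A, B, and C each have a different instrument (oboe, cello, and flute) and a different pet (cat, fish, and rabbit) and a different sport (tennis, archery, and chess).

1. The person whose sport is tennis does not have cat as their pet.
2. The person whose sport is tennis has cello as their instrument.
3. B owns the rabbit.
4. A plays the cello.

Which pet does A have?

fish

With clues 1–3, rabbit is impossible for A's pet.
With clues 1–4, cat is impossible for A's pet.
That leaves fish.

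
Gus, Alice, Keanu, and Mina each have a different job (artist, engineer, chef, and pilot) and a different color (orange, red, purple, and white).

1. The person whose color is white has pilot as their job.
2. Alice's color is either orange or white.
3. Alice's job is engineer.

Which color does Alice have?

orange

With clues 1–2, purple and red are impossible for Alice's color.
With clues 1–3, white is impossible for Alice's color.
That leaves orange.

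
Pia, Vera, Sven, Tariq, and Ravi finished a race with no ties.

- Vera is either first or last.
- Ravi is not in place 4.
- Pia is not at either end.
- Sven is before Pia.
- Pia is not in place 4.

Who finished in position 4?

Tariq

With clue 1, Vera is ruled out for place 4.
With clues 1–2, Ravi is ruled out for place 4.
With clues 1–4, Sven is ruled out for place 4.
With clues 1–5, Pia is ruled out for place 4.
So place 4 is Tariq.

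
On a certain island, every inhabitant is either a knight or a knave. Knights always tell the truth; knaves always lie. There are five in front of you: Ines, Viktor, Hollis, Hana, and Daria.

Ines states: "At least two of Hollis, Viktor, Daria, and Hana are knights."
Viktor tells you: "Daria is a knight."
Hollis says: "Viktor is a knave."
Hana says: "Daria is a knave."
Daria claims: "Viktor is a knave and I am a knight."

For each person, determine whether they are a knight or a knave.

Ines: knight, Viktor: knave, Hollis: knight, Hana: knight, Daria: knave

Consider Ines. Suppose Ines is a knave.
Then no assignment of the remaining roles makes every statement match its speaker's type — contradiction.
So Ines is a knight.
Consider Viktor. Suppose Viktor is a knight.
Then no assignment of the remaining roles makes every statement match its speaker's type — contradiction.
So Viktor is a knave.
With that fixed, Hollis's statement is true, so Hollis is a knight.
Consider Hana. Suppose Hana is a knave.
Then no assignment of the remaining roles makes every statement match its speaker's type — contradiction.
So Hana is a knight.
Consider Daria. Suppose Daria is a knight.
Then Viktor's statement comes out true, contradicting Viktor being a knave.
So Daria is a knave.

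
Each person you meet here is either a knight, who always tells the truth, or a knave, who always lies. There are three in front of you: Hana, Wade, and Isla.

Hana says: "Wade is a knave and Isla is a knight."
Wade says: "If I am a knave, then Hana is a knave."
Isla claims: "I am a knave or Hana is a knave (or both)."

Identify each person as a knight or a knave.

Hana: knave, Wade: knight, Isla: knight

Consider Hana. Suppose Hana is a knight.
Then whichever role Isla has, Isla's statement has the wrong truth value — contradiction.
So Hana is a knave.
With that fixed, Wade's statement is true, so Wade is a knight.
With that fixed, Isla's statement is true, so Isla is a knight.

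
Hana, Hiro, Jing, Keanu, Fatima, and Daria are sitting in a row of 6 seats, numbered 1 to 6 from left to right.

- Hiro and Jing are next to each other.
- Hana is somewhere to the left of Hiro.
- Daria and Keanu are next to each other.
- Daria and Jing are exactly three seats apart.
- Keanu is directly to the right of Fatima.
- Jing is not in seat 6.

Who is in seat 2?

With clues 1–5, Daria, Fatima, Hana, and Jing are ruled out for seat 2.
With clues 1–6, Keanu is ruled out for seat 2.
So seat 2 is Hiro.

Hiro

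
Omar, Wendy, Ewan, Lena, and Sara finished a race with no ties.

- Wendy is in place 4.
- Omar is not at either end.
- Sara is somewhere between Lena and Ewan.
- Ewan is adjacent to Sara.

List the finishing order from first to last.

Ewan, Sara, Omar, Wendy, Lena

From clue 1: Wendy → place 4.
From clues 1–2: Omar is in {2,3}.
From clues 1–4: Ewan → place 1, Sara → place 2, Omar → place 3, Lena → place 5.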